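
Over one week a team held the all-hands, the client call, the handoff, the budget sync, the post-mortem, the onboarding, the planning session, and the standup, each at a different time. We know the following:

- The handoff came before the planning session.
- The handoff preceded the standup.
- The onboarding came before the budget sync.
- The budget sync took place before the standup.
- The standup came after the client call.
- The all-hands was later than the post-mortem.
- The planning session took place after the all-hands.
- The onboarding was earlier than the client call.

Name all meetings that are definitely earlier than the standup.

the budget sync, the client call, the handoff, the onboarding

Directly stated before the standup: the budget sync, the client call, and the handoff.
The onboarding reaches the standup via the onboarding → the budget sync → the standup.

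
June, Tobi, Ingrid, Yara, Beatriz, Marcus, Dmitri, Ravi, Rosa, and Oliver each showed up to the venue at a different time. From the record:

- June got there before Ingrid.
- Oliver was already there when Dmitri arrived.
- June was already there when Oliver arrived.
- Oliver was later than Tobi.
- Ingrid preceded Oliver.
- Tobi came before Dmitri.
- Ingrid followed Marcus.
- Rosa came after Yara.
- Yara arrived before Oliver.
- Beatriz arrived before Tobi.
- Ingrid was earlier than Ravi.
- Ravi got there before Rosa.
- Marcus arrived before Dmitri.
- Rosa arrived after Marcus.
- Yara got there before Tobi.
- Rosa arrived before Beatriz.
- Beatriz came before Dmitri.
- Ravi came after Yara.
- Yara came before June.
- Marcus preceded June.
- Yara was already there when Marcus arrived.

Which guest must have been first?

Yara has a chain of constraints placing them before every other guest, so Yara must be first.

Yara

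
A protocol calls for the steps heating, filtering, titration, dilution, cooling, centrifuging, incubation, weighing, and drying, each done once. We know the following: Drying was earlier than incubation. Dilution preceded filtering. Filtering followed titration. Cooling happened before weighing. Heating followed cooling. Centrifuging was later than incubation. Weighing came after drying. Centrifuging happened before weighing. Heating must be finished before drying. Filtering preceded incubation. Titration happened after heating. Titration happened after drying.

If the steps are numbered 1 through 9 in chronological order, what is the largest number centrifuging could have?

Centrifuging must come before weighing — 1 step forced after it.
Everything else can be placed before centrifuging in some valid order, so centrifuging can sit as late as position 9 − 1 = 8.

8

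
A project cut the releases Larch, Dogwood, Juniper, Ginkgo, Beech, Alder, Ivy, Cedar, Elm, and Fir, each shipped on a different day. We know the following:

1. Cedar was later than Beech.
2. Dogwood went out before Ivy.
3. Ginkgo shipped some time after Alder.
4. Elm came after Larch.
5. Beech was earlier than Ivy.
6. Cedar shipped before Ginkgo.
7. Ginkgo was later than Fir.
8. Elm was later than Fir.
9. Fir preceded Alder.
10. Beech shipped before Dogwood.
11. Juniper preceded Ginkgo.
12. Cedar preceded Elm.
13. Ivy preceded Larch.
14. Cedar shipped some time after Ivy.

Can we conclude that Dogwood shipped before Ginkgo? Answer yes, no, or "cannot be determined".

yes

Chain the constraints: Dogwood → Ivy → Cedar → Ginkgo. Each link is directly stated, so Dogwood comes before Ginkgo.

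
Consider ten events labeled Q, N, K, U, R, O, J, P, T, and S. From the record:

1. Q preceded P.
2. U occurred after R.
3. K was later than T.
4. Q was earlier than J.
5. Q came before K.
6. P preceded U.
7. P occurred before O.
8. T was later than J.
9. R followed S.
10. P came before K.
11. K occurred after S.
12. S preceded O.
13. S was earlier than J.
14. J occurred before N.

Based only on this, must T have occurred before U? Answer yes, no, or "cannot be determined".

No chain of stated constraints runs from T to U, and none runs from U to T either.
So the relative order of T and U is not fixed by the given facts.

cannot be determined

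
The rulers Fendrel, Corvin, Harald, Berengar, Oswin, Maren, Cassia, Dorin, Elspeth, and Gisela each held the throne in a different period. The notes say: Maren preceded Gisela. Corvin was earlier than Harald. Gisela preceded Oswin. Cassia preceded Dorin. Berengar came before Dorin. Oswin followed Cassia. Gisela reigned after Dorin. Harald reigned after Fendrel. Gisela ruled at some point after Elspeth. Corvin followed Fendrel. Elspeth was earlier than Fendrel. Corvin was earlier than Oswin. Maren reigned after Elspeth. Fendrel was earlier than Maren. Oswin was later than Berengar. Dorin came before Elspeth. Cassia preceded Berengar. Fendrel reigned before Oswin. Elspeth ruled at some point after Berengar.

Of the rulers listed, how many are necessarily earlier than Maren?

Directly stated before Maren: Elspeth and Fendrel.
Berengar reaches Maren via Berengar → Elspeth → Maren.
Cassia reaches Maren via Cassia → Dorin → Elspeth → Maren.
Dorin reaches Maren via Dorin → Elspeth → Maren.
No chain forces Corvin (or any of the others) ahead of Maren.
That's Berengar, Cassia, Dorin, Elspeth, and Fendrel — 5 in all.

5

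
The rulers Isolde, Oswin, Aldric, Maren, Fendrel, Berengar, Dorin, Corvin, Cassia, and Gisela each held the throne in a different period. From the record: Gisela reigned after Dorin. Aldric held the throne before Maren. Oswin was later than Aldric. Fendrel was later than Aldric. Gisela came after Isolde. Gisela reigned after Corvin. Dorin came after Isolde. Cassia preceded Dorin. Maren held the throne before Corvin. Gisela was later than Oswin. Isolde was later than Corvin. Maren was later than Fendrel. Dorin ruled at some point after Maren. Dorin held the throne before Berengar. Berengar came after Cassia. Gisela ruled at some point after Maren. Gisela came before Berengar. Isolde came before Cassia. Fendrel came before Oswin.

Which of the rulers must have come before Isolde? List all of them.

Directly stated before Isolde: Corvin.
Aldric reaches Isolde via Aldric → Maren → Corvin → Isolde.
Fendrel reaches Isolde via Fendrel → Maren → Corvin → Isolde.
Maren reaches Isolde via Maren → Corvin → Isolde.
No chain forces Gisela (or any of the others) ahead of Isolde.

Aldric, Corvin, Fendrel, Maren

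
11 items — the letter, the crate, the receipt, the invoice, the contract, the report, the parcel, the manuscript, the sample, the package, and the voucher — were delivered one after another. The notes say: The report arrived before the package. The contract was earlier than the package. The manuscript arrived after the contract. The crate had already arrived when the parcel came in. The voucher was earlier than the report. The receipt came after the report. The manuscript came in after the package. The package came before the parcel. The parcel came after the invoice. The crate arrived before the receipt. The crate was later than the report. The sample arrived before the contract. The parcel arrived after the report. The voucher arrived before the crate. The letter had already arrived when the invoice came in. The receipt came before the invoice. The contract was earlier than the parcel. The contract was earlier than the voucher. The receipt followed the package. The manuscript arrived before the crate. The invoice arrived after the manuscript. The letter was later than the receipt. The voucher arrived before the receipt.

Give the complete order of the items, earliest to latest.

The constraints fix every adjacent pair, so only one ordering works:
the sample → the contract → the voucher → the report → the package → the manuscript → the crate → the receipt → the letter → the invoice → the parcel.

the sample, the contract, the voucher, the report, the package, the manuscript, the crate, the receipt, the letter, the invoice, the parcel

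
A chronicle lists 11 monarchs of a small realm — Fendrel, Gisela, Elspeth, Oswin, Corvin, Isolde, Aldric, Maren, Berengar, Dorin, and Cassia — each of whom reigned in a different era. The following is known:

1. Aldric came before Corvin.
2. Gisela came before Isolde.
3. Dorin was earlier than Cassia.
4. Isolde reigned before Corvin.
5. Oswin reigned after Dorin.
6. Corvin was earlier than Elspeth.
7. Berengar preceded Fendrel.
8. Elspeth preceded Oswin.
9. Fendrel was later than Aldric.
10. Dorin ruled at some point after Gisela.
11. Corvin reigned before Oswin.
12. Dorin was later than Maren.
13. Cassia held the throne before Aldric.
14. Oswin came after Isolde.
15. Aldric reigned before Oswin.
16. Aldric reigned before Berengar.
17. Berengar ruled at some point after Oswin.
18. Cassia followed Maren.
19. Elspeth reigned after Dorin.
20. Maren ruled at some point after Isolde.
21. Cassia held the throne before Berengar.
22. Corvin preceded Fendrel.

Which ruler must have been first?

Gisela

Gisela has a chain of constraints placing them before every other ruler, so Gisela must be first.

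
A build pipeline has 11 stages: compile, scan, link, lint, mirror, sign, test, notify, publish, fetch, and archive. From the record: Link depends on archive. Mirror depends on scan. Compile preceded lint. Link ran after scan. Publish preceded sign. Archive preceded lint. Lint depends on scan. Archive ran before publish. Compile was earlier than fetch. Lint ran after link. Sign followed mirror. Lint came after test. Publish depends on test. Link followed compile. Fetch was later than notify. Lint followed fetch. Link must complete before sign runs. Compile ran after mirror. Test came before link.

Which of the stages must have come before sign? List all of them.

archive, compile, link, mirror, publish, scan, test

Directly stated before sign: link, mirror, and publish.
Archive reaches sign via archive → link → sign.
Compile reaches sign via compile → link → sign.
Scan reaches sign via scan → mirror → sign.
Likewise test reaches sign by chaining the stated constraints.
No chain forces fetch (or any of the others) ahead of sign.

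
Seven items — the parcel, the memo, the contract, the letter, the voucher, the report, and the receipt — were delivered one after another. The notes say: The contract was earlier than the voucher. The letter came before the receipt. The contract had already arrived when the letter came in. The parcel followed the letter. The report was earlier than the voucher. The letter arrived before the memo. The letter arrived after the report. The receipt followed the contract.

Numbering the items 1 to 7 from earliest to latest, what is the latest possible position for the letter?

The letter must come before the memo, the parcel, and the receipt — 3 items forced after it.
Everything else can be placed before the letter in some valid order, so the letter can sit as late as position 7 − 3 = 4.

4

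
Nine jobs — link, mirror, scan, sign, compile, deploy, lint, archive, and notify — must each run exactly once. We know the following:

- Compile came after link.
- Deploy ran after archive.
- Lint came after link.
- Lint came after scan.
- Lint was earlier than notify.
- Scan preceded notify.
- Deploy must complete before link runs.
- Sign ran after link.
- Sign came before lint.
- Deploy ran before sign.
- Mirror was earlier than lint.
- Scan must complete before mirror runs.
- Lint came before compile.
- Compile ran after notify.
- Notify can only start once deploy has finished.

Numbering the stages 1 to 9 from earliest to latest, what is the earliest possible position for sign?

Archive, deploy, and link must all come before sign — 3 forced predecessors.
Nothing else is forced ahead of sign, so its earliest slot is position 3 + 1 = 4.

4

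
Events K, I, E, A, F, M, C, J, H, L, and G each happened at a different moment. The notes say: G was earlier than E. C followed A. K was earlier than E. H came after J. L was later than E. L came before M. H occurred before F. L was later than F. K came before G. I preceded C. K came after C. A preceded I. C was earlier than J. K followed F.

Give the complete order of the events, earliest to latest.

A, I, C, J, H, F, K, G, E, L, M

The constraints fix every adjacent pair, so only one ordering works:
A → I → C → J → H → F → K → G → E → L → M.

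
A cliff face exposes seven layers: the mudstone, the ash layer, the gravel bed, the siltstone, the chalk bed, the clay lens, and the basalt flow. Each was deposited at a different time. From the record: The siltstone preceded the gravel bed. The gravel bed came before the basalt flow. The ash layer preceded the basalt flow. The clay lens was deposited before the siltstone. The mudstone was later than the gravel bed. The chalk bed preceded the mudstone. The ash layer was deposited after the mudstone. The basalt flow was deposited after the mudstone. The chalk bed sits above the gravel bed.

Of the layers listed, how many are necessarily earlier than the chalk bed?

Directly stated before the chalk bed: the gravel bed.
The clay lens reaches the chalk bed via the clay lens → the siltstone → the gravel bed → the chalk bed.
The siltstone reaches the chalk bed via the siltstone → the gravel bed → the chalk bed.
No chain forces the mudstone (or any of the others) ahead of the chalk bed.
That's the clay lens, the gravel bed, and the siltstone — 3 in all.

3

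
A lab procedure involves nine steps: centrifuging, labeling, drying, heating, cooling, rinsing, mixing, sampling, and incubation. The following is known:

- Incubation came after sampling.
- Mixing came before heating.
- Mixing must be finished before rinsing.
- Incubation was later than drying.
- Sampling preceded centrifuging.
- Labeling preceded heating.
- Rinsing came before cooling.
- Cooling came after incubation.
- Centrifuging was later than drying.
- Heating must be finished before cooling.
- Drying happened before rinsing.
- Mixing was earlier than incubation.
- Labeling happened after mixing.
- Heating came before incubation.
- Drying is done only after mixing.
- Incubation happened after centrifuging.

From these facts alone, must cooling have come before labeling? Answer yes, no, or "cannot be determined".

no

Tracing the constraints gives labeling → heating → cooling, so labeling must come before cooling.
That means cooling cannot be before labeling.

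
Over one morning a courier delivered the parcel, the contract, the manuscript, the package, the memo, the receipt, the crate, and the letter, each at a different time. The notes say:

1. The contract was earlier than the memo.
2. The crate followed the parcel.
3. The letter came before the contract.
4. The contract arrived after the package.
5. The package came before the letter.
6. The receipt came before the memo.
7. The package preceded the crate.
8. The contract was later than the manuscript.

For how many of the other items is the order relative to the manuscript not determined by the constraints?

Forced after the manuscript: the contract and the memo.
That leaves the crate, the letter, the package, the parcel, and the receipt with no forced order relative to the manuscript — 5.

5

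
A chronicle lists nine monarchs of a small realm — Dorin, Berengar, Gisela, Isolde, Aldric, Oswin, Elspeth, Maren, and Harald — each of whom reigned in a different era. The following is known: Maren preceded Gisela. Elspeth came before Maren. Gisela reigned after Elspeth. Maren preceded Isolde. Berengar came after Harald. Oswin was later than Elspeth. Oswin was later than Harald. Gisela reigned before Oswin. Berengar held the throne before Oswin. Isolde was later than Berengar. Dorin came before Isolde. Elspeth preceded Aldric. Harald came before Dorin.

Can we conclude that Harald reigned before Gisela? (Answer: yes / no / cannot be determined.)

cannot be determined

No chain of stated constraints runs from Harald to Gisela, and none runs from Gisela to Harald either.
So the relative order of Harald and Gisela is not fixed by the given facts.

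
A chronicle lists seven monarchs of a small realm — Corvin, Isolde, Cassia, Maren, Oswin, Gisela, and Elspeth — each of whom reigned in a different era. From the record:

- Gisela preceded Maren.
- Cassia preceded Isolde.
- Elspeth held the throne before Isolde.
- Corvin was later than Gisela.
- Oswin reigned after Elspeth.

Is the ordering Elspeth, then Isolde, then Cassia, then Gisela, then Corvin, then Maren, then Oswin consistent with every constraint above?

no

The constraints require Cassia before Isolde, but in the proposed sequence Isolde appears ahead of Cassia. That one violation is enough.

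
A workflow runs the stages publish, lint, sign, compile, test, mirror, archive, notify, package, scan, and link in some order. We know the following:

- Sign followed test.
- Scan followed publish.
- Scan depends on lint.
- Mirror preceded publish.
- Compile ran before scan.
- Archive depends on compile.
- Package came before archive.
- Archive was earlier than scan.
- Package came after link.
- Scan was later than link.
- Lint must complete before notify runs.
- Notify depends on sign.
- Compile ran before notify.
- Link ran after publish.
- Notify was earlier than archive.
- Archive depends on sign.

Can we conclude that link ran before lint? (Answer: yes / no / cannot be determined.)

cannot be determined

No chain of stated constraints runs from link to lint, and none runs from lint to link either.
So the relative order of link and lint is not fixed by the given facts.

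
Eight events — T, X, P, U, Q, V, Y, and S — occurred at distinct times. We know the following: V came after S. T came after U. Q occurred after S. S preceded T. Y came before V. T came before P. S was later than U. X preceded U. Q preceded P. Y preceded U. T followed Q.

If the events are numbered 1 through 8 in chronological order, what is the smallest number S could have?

U, X, and Y must all come before S — 3 forced predecessors.
Nothing else is forced ahead of S, so its earliest slot is position 3 + 1 = 4.

4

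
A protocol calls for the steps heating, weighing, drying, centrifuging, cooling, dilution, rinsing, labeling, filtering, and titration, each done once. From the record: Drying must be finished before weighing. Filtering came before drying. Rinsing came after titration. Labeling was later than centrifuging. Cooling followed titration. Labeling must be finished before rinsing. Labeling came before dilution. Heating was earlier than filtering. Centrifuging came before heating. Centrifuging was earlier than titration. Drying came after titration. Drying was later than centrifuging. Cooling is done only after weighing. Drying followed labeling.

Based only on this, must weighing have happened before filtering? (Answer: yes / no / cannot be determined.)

Tracing the constraints gives filtering → drying → weighing, so filtering must come before weighing.
That means weighing cannot be before filtering.

no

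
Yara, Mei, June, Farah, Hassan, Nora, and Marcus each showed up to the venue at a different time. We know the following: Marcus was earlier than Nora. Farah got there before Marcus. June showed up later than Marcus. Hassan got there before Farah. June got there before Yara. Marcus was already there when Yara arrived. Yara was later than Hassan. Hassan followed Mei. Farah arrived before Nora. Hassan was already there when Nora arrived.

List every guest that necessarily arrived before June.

Directly stated before June: Marcus.
Farah reaches June via Farah → Marcus → June.
Hassan reaches June via Hassan → Farah → Marcus → June.
Mei reaches June via Mei → Hassan → Farah → Marcus → June.
No chain forces Nora (or any of the others) ahead of June.

Farah, Hassan, Marcus, Mei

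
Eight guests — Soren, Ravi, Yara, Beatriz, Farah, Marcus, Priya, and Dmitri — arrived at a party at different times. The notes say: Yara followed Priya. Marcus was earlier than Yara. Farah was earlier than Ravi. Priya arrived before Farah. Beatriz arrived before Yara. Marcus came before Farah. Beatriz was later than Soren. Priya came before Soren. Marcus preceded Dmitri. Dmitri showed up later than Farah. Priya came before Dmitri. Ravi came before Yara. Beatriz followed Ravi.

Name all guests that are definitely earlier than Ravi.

Directly stated before Ravi: Farah.
Marcus reaches Ravi via Marcus → Farah → Ravi.
Priya reaches Ravi via Priya → Farah → Ravi.

Farah, Marcus, Priya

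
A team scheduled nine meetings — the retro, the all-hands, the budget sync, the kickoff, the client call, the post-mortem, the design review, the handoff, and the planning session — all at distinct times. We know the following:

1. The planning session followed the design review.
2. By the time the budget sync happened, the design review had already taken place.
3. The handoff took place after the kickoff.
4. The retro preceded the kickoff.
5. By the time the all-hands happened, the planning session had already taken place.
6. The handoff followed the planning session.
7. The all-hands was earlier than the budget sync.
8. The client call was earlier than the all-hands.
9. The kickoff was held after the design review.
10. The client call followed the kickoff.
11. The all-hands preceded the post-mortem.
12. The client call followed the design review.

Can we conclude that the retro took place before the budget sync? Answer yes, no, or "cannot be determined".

yes

Chain the constraints: the retro → the kickoff → the client call → the all-hands → the budget sync. Each link is directly stated, so the retro comes before the budget sync.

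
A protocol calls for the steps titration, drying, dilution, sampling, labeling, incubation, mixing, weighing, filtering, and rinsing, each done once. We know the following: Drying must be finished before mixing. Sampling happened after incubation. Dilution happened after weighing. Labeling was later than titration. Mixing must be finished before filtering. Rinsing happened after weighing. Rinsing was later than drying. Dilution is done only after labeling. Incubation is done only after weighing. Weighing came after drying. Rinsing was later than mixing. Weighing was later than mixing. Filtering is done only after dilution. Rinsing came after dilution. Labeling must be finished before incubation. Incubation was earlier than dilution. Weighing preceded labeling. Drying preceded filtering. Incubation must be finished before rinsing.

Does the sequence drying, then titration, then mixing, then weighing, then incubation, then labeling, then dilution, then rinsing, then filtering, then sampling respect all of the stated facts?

no

The constraints require labeling before incubation, but in the proposed sequence incubation appears ahead of labeling. That one violation is enough.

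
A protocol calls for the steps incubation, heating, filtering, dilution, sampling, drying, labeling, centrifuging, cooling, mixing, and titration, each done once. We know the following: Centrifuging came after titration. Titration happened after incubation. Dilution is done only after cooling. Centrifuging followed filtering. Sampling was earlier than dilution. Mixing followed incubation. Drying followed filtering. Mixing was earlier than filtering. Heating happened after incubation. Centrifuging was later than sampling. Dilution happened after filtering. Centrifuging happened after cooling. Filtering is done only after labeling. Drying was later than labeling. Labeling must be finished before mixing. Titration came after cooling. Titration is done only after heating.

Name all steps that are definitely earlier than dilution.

cooling, filtering, incubation, labeling, mixing, sampling

Directly stated before dilution: cooling, filtering, and sampling.
Incubation reaches dilution via incubation → mixing → filtering → dilution.
Labeling reaches dilution via labeling → filtering → dilution.
Mixing reaches dilution via mixing → filtering → dilution.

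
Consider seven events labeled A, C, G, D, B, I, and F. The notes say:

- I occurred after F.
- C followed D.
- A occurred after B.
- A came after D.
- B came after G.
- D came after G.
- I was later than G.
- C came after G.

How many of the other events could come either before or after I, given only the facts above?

Forced before I: F and G.
That leaves A, B, C, and D with no forced order relative to I — 4.

4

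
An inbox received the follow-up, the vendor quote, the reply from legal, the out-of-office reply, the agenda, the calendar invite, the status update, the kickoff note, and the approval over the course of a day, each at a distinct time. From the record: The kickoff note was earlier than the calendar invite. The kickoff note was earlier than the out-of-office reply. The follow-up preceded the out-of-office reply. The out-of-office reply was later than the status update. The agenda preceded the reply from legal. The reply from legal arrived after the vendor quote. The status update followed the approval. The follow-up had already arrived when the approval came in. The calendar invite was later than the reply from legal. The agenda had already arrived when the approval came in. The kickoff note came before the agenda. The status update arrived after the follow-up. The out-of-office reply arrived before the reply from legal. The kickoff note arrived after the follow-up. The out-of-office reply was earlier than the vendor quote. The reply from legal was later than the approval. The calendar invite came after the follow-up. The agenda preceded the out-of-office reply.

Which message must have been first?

the follow-up

The follow-up has a chain of constraints placing it before every other message, so the follow-up must be first.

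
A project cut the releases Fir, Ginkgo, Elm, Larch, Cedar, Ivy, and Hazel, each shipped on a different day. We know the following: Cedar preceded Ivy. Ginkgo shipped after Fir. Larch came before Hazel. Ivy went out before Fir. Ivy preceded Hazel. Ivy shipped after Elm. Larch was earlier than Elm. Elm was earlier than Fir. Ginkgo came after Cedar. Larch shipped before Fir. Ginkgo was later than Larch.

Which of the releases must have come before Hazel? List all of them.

Cedar, Elm, Ivy, Larch

Directly stated before Hazel: Ivy and Larch.
Cedar reaches Hazel via Cedar → Ivy → Hazel.
Elm reaches Hazel via Elm → Ivy → Hazel.
No chain forces Fir (or any of the others) ahead of Hazel.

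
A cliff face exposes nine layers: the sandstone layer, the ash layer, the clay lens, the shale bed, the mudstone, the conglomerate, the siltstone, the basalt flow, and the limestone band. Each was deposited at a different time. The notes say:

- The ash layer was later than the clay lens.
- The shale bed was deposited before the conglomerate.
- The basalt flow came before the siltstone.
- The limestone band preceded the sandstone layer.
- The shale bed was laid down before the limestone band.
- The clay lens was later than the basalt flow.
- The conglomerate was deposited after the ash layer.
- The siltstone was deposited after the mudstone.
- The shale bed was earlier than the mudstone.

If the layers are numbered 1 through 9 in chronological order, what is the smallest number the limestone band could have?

The shale bed must come before the limestone band — 1 forced predecessor.
Nothing else is forced ahead of the limestone band, so its earliest slot is position 1 + 1 = 2.

2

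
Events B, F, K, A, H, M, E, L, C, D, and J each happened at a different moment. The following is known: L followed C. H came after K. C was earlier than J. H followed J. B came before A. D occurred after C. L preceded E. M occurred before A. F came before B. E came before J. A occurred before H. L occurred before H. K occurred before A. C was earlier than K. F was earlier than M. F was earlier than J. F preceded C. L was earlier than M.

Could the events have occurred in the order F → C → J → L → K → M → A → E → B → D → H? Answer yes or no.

The constraints require E before J, but in the proposed sequence J appears ahead of E. That one violation is enough.

no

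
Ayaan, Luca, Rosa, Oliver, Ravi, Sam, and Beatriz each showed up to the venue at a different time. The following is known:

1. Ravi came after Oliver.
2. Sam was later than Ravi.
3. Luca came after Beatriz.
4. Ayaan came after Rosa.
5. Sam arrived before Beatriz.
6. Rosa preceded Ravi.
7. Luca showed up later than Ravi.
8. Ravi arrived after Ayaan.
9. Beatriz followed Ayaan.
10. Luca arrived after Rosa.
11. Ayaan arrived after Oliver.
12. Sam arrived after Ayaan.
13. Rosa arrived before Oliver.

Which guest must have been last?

Luca

Every other guest has a chain of constraints placing them before Luca, so Luca is last.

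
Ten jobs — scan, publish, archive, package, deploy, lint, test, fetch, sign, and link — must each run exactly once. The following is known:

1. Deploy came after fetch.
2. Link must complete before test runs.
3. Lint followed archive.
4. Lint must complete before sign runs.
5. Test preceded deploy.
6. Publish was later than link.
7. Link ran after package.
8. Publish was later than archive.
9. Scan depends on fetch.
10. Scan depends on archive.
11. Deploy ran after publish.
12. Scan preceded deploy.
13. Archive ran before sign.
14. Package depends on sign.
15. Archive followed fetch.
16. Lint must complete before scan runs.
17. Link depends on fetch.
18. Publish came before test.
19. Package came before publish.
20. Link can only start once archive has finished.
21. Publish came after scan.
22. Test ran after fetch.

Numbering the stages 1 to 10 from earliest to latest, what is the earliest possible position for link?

Archive, fetch, lint, package, and sign must all come before link — 5 forced predecessors.
Nothing else is forced ahead of link, so its earliest slot is position 5 + 1 = 6.

6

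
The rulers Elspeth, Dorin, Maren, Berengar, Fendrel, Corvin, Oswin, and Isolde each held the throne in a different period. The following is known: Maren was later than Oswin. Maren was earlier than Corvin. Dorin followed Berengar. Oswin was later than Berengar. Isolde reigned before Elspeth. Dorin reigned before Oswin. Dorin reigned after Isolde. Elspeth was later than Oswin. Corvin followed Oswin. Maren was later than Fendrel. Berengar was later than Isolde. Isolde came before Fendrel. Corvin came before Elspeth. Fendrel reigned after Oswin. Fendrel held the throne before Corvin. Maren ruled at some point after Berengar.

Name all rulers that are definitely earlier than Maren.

Directly stated before Maren: Berengar, Fendrel, and Oswin.
Dorin reaches Maren via Dorin → Oswin → Maren.
Isolde reaches Maren via Isolde → Berengar → Maren.

Berengar, Dorin, Fendrel, Isolde, Oswin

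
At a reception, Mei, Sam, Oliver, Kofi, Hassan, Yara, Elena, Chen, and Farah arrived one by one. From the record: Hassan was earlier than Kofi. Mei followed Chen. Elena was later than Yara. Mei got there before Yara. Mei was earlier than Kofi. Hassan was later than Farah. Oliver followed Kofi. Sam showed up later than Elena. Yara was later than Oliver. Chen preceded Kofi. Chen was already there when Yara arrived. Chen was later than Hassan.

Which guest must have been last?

Sam

Every other guest has a chain of constraints placing them before Sam, so Sam is last.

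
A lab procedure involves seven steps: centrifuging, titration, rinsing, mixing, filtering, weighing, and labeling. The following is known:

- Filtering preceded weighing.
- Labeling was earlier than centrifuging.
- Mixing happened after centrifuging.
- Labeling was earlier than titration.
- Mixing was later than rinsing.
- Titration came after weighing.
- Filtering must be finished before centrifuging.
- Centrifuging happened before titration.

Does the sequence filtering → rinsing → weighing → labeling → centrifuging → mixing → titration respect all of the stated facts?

Check each stated constraint against the proposed order — e.g. rinsing is ahead of mixing; filtering is ahead of centrifuging. Every pair is in the required order; nothing is violated.

yes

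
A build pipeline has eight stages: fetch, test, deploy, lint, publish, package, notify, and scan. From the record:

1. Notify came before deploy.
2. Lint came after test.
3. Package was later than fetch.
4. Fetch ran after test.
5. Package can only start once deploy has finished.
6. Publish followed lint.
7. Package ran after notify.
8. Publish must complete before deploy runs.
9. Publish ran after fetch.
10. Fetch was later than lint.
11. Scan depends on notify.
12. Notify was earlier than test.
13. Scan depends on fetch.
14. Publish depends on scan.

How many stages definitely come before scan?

4

Directly stated before scan: fetch and notify.
Lint reaches scan via lint → fetch → scan.
Test reaches scan via test → fetch → scan.
No chain forces deploy (or any of the others) ahead of scan.
That's fetch, lint, notify, and test — 4 in all.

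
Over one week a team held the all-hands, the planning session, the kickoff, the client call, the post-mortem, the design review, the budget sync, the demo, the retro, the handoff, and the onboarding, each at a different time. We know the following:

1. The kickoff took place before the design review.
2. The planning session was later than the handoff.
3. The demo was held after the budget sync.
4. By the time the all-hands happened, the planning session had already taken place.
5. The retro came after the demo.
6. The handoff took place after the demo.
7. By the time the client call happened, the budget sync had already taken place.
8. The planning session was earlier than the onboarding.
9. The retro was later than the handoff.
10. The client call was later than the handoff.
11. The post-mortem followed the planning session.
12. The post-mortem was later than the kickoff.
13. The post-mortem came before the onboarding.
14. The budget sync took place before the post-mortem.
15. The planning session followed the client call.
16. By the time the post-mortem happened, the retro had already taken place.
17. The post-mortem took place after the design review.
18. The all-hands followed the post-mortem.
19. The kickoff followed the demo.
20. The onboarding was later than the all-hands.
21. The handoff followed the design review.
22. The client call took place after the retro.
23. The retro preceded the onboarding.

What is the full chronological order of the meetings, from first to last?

The constraints fix every adjacent pair, so only one ordering works:
the budget sync → the demo → the kickoff → the design review → the handoff → the retro → the client call → the planning session → the post-mortem → the all-hands → the onboarding.

the budget sync, the demo, the kickoff, the design review, the handoff, the retro, the client call, the planning session, the post-mortem, the all-hands, the onboarding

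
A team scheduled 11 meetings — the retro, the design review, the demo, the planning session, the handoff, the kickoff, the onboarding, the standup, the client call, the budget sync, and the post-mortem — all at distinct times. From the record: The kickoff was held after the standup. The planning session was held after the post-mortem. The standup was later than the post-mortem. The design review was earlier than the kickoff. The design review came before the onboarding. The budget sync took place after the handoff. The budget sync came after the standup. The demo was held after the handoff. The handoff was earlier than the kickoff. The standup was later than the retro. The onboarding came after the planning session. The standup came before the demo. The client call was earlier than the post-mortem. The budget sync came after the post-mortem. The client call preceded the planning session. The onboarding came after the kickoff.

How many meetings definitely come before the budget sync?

5

Directly stated before the budget sync: the handoff, the post-mortem, and the standup.
The client call reaches the budget sync via the client call → the post-mortem → the budget sync.
The retro reaches the budget sync via the retro → the standup → the budget sync.
No chain forces the demo (or any of the others) ahead of the budget sync.
That's the client call, the handoff, the post-mortem, the retro, and the standup — 5 in all.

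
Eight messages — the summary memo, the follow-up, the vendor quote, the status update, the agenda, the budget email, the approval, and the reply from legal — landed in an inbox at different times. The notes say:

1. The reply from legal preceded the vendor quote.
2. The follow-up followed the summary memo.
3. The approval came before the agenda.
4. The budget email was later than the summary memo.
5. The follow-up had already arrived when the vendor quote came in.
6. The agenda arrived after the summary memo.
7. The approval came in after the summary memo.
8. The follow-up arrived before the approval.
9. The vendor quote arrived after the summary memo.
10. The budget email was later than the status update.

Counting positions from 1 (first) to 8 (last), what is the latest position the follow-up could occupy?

The follow-up must come before the agenda, the approval, and the vendor quote — 3 messages forced after it.
Everything else can be placed before the follow-up in some valid order, so the follow-up can sit as late as position 8 − 3 = 5.

5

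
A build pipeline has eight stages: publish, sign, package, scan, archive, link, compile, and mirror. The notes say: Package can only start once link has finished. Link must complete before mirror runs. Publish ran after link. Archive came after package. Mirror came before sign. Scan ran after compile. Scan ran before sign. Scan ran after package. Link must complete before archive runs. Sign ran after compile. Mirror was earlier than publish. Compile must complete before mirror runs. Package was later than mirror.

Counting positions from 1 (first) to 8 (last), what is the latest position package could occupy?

Package must come before archive, scan, and sign — 3 stages forced after it.
Everything else can be placed before package in some valid order, so package can sit as late as position 8 − 3 = 5.

5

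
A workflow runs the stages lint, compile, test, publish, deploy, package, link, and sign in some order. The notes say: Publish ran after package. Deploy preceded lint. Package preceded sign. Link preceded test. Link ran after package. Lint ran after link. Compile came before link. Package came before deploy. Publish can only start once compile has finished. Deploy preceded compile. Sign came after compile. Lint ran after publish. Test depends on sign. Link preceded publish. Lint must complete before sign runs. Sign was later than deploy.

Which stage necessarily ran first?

package

Package has a chain of constraints placing it before every other stage, so package must be first.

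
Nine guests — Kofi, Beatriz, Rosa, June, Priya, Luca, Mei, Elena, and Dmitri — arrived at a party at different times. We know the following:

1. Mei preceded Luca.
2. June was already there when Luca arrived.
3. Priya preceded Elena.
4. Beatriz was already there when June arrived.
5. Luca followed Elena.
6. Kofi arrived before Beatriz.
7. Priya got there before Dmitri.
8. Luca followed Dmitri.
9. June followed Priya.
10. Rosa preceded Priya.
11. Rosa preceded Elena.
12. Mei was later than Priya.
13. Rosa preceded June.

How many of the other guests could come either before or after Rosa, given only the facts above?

Forced after Rosa: Dmitri, Elena, June, Luca, Mei, and Priya.
That leaves Beatriz and Kofi with no forced order relative to Rosa — 2.

2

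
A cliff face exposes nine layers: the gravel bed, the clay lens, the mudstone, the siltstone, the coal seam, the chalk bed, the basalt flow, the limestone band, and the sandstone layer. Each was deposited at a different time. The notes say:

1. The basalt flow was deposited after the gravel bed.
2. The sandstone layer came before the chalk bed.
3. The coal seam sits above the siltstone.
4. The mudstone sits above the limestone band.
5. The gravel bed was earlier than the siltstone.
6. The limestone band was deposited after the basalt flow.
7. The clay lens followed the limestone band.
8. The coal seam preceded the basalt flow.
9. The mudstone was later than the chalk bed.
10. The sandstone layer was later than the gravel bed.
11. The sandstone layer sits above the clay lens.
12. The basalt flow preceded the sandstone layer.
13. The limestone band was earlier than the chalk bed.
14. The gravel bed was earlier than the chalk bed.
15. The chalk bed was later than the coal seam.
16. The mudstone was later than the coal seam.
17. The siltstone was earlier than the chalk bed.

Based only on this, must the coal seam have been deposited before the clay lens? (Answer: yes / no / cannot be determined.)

Chain the constraints: the coal seam → the basalt flow → the limestone band → the clay lens. Each link is directly stated, so the coal seam comes before the clay lens.

yes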